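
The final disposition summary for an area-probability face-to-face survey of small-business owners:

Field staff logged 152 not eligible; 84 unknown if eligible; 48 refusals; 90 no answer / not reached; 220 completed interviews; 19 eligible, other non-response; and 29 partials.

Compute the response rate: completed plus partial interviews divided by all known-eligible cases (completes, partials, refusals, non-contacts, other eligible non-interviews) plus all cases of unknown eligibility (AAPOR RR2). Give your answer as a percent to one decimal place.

Top = 220 + 29 = 249
Denom = 220 + 29 + 48 + 90 + 19 + 84 = 490
RR2 = 249 / 490 = 0.5082

50.8%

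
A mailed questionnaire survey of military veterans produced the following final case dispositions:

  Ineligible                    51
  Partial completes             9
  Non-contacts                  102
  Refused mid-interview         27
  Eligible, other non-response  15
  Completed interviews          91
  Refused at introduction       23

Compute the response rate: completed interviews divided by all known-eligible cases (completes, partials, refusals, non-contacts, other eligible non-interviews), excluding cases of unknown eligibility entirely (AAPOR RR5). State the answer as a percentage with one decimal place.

34.1%

Declined to participate = 23 + 27 = 50
Top: 91
Denominator: 91 + 9 + 50 + 102 + 15 = 267
RR5 = 91 / 267 = 0.3408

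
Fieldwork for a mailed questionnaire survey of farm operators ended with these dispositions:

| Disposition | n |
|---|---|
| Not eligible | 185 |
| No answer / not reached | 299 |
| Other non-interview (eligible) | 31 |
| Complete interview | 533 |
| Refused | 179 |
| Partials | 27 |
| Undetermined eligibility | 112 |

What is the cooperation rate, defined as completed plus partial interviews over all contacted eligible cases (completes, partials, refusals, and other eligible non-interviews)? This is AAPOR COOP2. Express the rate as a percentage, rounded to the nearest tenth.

Top = 533 + 27 = 560
Denominator = 533 + 27 + 179 + 31 = 770
COOP2 = 560 / 770 = 0.7273

72.7%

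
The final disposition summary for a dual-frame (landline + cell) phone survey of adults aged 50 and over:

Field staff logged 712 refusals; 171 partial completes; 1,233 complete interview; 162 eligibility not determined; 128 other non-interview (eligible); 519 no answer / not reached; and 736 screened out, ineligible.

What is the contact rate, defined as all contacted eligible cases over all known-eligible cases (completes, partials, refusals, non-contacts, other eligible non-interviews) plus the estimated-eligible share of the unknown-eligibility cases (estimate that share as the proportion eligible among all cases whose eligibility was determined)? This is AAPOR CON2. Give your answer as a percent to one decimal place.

77.6%

Numerator = 1233 + 171 + 712 + 128 = 2244
Determined eligible = 1233 + 171 + 712 + 519 + 128 = 2763
e = 2763 / (2763 + 736) = 2763 / 3499 = 0.7897
Eligible share of unknowns = 0.7897 × 162 = 127.93
Denom = 2763 + 127.93 = 2890.93
CON2 = 2244 / 2890.93 = 0.7762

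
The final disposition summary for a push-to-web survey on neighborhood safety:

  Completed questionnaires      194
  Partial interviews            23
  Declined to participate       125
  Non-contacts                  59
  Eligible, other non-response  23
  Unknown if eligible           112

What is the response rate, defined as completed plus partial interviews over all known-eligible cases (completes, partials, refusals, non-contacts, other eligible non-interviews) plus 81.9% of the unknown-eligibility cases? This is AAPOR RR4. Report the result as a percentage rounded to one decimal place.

Numerator: 194 + 23 = 217
Known eligible: 194 + 23 + 125 + 59 + 23 = 424
Estimated eligible among unknowns: 0.8190 × 112 = 91.73
Denominator: 424 + 91.73 = 515.73
RR4 = 217 / 515.73 = 0.4208

42.1%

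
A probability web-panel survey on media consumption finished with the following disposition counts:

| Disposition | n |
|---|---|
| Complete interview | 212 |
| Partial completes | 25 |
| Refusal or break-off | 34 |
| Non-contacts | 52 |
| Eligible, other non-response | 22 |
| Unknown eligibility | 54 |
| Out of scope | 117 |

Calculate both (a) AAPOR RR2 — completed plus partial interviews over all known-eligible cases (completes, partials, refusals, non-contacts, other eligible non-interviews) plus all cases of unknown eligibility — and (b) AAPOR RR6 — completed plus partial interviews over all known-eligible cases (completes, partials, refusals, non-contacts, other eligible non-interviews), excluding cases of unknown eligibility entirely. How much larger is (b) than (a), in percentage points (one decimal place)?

9.3

Top: 212 + 25 = 237
Denom: 212 + 25 + 34 + 52 + 22 + 54 = 399
RR2 = 237 / 399 = 0.5940
Denom: 212 + 25 + 34 + 52 + 22 = 345
RR6 = 237 / 345 = 0.6870
Difference = 68.70 − 59.40 = 9.30 percentage points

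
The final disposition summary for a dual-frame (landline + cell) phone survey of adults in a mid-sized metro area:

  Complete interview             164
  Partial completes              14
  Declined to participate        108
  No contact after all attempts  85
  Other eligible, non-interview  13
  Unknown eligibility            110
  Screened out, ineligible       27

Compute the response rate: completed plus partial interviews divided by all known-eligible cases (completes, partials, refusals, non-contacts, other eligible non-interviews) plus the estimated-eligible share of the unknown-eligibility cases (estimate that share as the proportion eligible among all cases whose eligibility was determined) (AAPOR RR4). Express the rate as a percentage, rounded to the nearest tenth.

Num = 164 + 14 = 178
Known eligible = 164 + 14 + 108 + 85 + 13 = 384
e = 384 / (384 + 27) = 384 / 411 = 0.9343
Eligible share of unknowns = 0.9343 × 110 = 102.77
Denom = 384 + 102.77 = 486.77
RR4 = 178 / 486.77 = 0.3657

36.6%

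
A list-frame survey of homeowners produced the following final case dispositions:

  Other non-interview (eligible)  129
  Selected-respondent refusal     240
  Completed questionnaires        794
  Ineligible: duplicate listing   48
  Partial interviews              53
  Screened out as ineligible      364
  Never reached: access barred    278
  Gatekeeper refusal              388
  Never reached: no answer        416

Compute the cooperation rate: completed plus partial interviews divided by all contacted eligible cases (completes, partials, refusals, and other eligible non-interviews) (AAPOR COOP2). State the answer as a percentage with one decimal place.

Refusal or break-off = 388 + 240 = 628
No answer / not reached = 416 + 278 = 694
Not eligible = 364 + 48 = 412
Num → 794 + 53 = 847
Denominator → 794 + 53 + 628 + 129 = 1604
COOP2 = 847 / 1604 = 0.5281

52.8%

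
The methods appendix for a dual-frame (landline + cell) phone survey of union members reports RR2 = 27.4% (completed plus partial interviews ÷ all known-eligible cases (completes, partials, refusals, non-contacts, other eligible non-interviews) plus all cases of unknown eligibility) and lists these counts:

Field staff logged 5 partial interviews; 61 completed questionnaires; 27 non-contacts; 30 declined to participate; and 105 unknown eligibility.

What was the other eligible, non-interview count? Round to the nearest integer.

13

Numerator = 61 + 5 = 66
RR2 = 66 / D = 0.274
D = 66 / 0.274 = 240.9
Remaining denominator categories sum to 228
other eligible, non-interview = 240.9 − 228 ≈ 13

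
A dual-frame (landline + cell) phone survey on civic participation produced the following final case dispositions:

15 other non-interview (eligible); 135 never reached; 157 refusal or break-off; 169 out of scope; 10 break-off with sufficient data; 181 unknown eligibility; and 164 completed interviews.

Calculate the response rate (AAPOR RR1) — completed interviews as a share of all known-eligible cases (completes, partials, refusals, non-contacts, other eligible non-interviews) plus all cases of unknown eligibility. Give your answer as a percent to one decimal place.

24.8%

Top = 164
Base = 164 + 10 + 157 + 135 + 15 + 181 = 662
RR1 = 164 / 662 = 0.2477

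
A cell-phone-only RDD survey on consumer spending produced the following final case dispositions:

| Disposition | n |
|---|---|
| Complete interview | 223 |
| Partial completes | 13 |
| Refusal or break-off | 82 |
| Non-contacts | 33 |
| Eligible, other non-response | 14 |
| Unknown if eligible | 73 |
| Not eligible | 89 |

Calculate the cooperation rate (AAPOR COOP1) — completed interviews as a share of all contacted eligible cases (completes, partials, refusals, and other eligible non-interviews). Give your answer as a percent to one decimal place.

67.2%

Numerator: 223
Denominator: 223 + 13 + 82 + 14 = 332
COOP1 = 223 / 332 = 0.6717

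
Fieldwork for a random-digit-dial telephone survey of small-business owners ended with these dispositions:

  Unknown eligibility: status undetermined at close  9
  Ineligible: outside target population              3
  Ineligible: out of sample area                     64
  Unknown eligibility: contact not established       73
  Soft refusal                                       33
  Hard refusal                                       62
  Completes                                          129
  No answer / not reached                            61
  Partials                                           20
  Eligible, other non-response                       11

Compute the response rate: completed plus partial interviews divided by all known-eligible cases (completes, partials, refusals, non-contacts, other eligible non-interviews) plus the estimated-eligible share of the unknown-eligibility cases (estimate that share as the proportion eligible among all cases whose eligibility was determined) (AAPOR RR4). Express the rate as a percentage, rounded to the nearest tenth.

38.8%

Declined to participate = 62 + 33 = 95
Unknown if eligible = 73 + 9 = 82
Screened out, ineligible = 3 + 64 = 67
Num → 129 + 20 = 149
Known eligible → 129 + 20 + 95 + 61 + 11 = 316
e = 316 / (316 + 67) = 316 / 383 = 0.8251
Eligible share of unknowns → 0.8251 × 82 = 67.66
Denominator → 316 + 67.66 = 383.66
RR4 = 149 / 383.66 = 0.3884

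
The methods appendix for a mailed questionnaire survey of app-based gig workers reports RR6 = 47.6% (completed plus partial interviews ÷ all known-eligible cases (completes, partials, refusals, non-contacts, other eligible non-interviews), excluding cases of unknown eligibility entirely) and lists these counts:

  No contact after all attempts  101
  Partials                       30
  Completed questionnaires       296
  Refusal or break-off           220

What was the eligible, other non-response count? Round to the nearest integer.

Num: 296 + 30 = 326
RR6 = 326 / D = 0.476
D = 326 / 0.476 = 684.9
Remaining denominator categories sum to 647
eligible, other non-response = 684.9 − 647 ≈ 38

38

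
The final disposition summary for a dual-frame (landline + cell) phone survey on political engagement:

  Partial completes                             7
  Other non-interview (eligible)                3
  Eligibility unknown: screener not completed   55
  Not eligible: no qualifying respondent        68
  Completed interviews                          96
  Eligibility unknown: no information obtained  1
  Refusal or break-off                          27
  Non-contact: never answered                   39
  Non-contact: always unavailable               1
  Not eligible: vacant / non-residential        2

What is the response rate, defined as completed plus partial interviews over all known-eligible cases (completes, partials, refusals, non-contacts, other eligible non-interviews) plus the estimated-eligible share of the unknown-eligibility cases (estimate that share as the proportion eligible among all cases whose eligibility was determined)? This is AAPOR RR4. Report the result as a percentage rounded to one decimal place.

48.4%

Never reached = 39 + 1 = 40
Undetermined eligibility = 55 + 1 = 56
Ineligible = 68 + 2 = 70
Numerator: 96 + 7 = 103
Eligible (known): 96 + 7 + 27 + 40 + 3 = 173
e = 173 / (173 + 70) = 173 / 243 = 0.7119
Estimated eligible among unknowns: 0.7119 × 56 = 39.87
Denom: 173 + 39.87 = 212.87
RR4 = 103 / 212.87 = 0.4839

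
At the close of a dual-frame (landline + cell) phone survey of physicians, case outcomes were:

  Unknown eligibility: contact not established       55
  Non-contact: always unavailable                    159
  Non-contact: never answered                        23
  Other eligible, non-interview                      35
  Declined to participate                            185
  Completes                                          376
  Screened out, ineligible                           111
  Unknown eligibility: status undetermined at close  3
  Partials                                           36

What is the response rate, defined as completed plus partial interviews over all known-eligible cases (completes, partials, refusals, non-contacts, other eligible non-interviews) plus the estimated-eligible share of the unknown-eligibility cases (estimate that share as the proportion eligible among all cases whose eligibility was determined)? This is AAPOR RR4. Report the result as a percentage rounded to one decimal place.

47.6%

No answer / not reached = 23 + 159 = 182
Eligibility not determined = 55 + 3 = 58
Numerator = 376 + 36 = 412
Eligible (known) = 376 + 36 + 185 + 182 + 35 = 814
e = 814 / (814 + 111) = 814 / 925 = 0.8800
Eligible share of unknowns = 0.8800 × 58 = 51.04
Base = 814 + 51.04 = 865.04
RR4 = 412 / 865.04 = 0.4763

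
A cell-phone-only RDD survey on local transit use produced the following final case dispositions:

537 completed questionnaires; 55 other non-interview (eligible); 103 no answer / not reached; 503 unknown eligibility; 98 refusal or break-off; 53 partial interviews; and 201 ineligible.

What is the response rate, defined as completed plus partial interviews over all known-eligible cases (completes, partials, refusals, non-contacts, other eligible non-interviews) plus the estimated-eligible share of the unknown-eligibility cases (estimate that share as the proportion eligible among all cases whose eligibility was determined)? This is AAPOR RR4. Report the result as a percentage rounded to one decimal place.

Num = 537 + 53 = 590
Known eligible = 537 + 53 + 98 + 103 + 55 = 846
e = 846 / (846 + 201) = 846 / 1047 = 0.8080
Eligible share of unknowns = 0.8080 × 503 = 406.42
Base = 846 + 406.42 = 1252.42
RR4 = 590 / 1252.42 = 0.4711

47.1%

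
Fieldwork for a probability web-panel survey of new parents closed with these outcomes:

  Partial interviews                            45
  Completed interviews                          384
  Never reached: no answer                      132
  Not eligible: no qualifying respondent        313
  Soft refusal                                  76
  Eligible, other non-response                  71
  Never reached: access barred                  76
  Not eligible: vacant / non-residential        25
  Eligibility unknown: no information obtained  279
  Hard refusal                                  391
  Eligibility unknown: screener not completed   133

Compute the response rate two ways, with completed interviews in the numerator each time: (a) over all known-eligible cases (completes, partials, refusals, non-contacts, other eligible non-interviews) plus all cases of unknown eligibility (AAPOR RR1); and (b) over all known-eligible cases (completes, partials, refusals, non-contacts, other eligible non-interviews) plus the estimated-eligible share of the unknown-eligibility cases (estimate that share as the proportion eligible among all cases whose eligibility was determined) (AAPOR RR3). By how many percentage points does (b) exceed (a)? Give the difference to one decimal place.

1.5

Refused = 391 + 76 = 467
No answer / not reached = 132 + 76 = 208
Unknown eligibility = 133 + 279 = 412
Screened out, ineligible = 313 + 25 = 338
Top: 384
Base: 384 + 45 + 467 + 208 + 71 + 412 = 1587
RR1 = 384 / 1587 = 0.2420
Known eligible: 384 + 45 + 467 + 208 + 71 = 1175
e = 1175 / (1175 + 338) = 1175 / 1513 = 0.7766
e × U: 0.7766 × 412 = 319.96
Base: 1175 + 319.96 = 1494.96
RR3 = 384 / 1494.96 = 0.2569
Difference = 25.69 − 24.20 = 1.49 percentage points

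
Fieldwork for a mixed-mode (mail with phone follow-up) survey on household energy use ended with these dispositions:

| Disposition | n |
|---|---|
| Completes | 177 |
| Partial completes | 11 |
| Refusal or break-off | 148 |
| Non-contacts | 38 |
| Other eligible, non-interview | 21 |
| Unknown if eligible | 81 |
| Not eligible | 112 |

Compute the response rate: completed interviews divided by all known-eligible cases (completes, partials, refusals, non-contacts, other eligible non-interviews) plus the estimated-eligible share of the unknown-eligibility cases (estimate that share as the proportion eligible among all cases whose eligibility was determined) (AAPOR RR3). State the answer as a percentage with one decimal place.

38.6%

Num → 177
Determined eligible → 177 + 11 + 148 + 38 + 21 = 395
e = 395 / (395 + 112) = 395 / 507 = 0.7791
e × U → 0.7791 × 81 = 63.11
Base → 395 + 63.11 = 458.11
RR3 = 177 / 458.11 = 0.3864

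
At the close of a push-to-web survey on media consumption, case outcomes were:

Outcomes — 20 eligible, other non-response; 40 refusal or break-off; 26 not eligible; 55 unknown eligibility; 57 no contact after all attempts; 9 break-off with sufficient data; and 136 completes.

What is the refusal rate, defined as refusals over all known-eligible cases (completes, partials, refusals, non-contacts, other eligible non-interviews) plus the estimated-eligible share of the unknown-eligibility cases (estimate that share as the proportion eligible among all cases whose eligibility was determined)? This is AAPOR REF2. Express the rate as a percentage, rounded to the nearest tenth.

12.8%

Numerator: 40
Known eligible: 136 + 9 + 40 + 57 + 20 = 262
e = 262 / (262 + 26) = 262 / 288 = 0.9097
e × U: 0.9097 × 55 = 50.03
Denom: 262 + 50.03 = 312.03
REF2 = 40 / 312.03 = 0.1282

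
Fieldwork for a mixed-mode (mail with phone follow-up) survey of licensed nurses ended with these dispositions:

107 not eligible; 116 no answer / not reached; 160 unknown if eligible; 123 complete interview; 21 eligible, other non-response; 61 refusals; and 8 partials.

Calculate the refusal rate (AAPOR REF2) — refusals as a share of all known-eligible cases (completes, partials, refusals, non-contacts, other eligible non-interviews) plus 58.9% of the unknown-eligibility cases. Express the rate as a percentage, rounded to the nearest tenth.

14.4%

Top: 61
Determined eligible: 123 + 8 + 61 + 116 + 21 = 329
Eligible share of unknowns: 0.5890 × 160 = 94.24
Denom: 329 + 94.24 = 423.24
REF2 = 61 / 423.24 = 0.1441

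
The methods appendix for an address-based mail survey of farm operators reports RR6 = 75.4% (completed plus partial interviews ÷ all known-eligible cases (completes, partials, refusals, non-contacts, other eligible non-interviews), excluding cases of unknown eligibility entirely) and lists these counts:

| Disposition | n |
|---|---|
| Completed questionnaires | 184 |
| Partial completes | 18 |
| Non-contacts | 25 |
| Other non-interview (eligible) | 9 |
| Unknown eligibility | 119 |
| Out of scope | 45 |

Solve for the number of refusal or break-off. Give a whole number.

32

Num → 184 + 18 = 202
RR6 = 202 / D = 0.754
D = 202 / 0.754 = 267.9
Remaining denominator categories sum to 236
refusal or break-off = 267.9 − 236 ≈ 32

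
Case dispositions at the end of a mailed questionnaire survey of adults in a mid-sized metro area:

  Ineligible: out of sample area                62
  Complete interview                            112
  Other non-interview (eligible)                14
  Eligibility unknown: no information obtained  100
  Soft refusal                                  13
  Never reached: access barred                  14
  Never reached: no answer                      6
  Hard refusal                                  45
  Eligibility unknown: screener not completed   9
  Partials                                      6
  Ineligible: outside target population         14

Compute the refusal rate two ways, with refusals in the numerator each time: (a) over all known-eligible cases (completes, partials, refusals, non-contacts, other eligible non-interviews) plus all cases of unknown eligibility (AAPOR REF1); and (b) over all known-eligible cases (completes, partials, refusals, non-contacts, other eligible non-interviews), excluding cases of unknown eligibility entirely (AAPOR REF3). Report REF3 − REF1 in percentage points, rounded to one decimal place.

9.4

Refusals = 45 + 13 = 58
No contact after all attempts = 6 + 14 = 20
Unknown if eligible = 9 + 100 = 109
Ineligible = 14 + 62 = 76
Num: 58
Denominator: 112 + 6 + 58 + 20 + 14 + 109 = 319
REF1 = 58 / 319 = 0.1818
Denominator: 112 + 6 + 58 + 20 + 14 = 210
REF3 = 58 / 210 = 0.2762
Difference = 27.62 − 18.18 = 9.44 percentage points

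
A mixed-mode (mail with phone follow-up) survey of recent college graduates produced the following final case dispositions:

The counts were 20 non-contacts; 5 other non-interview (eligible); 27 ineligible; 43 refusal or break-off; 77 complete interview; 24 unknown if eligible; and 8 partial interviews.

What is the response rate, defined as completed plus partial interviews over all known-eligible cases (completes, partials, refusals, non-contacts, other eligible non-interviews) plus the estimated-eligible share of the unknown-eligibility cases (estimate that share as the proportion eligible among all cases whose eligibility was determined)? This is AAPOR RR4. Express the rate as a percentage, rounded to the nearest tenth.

49.0%

Num → 77 + 8 = 85
Determined eligible → 77 + 8 + 43 + 20 + 5 = 153
e = 153 / (153 + 27) = 153 / 180 = 0.8500
Eligible share of unknowns → 0.8500 × 24 = 20.40
Denominator → 153 + 20.40 = 173.40
RR4 = 85 / 173.40 = 0.4902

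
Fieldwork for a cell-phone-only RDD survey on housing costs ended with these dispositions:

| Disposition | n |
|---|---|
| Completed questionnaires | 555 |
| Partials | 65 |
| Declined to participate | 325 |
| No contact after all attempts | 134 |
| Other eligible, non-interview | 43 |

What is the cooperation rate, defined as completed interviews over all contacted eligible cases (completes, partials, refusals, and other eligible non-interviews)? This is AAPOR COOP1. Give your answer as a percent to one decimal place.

Num: 555
Denominator: 555 + 65 + 325 + 43 = 988
COOP1 = 555 / 988 = 0.5617

56.2%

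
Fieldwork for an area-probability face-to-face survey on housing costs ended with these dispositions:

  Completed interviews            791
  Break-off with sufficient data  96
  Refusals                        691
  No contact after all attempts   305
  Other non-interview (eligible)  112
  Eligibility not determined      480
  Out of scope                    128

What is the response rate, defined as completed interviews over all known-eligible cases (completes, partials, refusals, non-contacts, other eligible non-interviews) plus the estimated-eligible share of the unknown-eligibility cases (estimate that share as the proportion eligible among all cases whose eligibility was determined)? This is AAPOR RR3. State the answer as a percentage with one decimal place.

32.3%

Top → 791
Known eligible → 791 + 96 + 691 + 305 + 112 = 1995
e = 1995 / (1995 + 128) = 1995 / 2123 = 0.9397
e × U → 0.9397 × 480 = 451.06
Denom → 1995 + 451.06 = 2446.06
RR3 = 791 / 2446.06 = 0.3234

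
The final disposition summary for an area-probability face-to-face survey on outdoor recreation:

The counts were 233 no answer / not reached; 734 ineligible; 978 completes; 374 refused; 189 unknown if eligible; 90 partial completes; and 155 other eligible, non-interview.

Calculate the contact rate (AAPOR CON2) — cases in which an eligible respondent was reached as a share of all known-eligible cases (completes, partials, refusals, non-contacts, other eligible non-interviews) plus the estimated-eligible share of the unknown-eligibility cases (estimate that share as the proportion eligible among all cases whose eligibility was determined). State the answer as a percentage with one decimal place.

81.3%

Num: 978 + 90 + 374 + 155 = 1597
Eligible (known): 978 + 90 + 374 + 233 + 155 = 1830
e = 1830 / (1830 + 734) = 1830 / 2564 = 0.7137
Eligible share of unknowns: 0.7137 × 189 = 134.89
Denom: 1830 + 134.89 = 1964.89
CON2 = 1597 / 1964.89 = 0.8128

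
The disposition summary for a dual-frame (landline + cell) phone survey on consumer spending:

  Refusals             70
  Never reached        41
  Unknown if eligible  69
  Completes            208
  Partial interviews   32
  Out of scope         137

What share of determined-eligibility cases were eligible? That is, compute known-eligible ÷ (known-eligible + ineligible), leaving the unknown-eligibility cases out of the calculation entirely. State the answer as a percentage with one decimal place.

Eligible (known): 208 + 32 + 70 + 41 = 351
e = 351 / (351 + 137) = 351 / 488 = 0.7193

71.9%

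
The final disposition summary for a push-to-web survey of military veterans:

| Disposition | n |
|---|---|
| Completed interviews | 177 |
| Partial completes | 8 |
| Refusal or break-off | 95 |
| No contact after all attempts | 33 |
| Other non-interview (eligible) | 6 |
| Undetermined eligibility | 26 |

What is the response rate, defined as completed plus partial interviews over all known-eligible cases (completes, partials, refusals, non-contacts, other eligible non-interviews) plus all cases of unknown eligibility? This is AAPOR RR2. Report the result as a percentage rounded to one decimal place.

Numerator: 177 + 8 = 185
Denominator: 177 + 8 + 95 + 33 + 6 + 26 = 345
RR2 = 185 / 345 = 0.5362

53.6%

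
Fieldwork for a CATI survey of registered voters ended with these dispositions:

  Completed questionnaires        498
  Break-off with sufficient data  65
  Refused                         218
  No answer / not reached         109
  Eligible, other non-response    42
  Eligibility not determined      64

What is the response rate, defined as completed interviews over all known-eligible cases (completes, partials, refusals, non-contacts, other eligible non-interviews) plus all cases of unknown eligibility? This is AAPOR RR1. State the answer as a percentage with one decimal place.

Num: 498
Denom: 498 + 65 + 218 + 109 + 42 + 64 = 996
RR1 = 498 / 996 = 0.5000

50.0%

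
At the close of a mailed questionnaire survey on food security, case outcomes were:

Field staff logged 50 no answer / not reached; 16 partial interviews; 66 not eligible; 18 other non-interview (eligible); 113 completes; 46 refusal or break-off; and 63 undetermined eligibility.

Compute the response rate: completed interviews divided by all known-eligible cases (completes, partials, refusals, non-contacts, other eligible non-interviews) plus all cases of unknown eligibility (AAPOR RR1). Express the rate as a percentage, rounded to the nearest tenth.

36.9%

Num → 113
Denom → 113 + 16 + 46 + 50 + 18 + 63 = 306
RR1 = 113 / 306 = 0.3693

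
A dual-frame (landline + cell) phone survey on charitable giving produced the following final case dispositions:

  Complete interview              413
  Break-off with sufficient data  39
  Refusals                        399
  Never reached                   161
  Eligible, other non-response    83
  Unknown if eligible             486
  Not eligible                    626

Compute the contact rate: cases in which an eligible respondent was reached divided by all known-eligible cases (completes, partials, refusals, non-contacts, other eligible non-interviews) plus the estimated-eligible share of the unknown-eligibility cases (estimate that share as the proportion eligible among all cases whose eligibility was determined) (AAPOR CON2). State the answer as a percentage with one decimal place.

66.5%

Top: 413 + 39 + 399 + 83 = 934
Determined eligible: 413 + 39 + 399 + 161 + 83 = 1095
e = 1095 / (1095 + 626) = 1095 / 1721 = 0.6363
Eligible share of unknowns: 0.6363 × 486 = 309.24
Denominator: 1095 + 309.24 = 1404.24
CON2 = 934 / 1404.24 = 0.6651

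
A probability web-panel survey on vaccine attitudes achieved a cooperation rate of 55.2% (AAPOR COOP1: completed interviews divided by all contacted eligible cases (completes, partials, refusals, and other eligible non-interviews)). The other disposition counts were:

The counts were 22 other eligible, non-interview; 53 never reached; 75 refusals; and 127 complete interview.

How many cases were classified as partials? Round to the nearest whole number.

6

COOP1 = 127 / D = 0.552
D = 127 / 0.552 = 230.1
Remaining denominator categories sum to 224
partials = 230.1 − 224 ≈ 6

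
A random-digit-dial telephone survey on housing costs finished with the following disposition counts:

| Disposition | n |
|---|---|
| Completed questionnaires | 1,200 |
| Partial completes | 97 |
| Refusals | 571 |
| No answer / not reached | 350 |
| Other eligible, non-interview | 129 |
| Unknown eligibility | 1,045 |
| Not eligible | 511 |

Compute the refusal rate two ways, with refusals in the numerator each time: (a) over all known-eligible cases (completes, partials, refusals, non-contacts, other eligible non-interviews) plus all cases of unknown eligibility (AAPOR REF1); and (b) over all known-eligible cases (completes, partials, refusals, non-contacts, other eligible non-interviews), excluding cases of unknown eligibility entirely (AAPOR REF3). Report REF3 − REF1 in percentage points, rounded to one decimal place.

Num → 571
Base → 1200 + 97 + 571 + 350 + 129 + 1045 = 3392
REF1 = 571 / 3392 = 0.1683
Base → 1200 + 97 + 571 + 350 + 129 = 2347
REF3 = 571 / 2347 = 0.2433
Difference = 24.33 − 16.83 = 7.50 percentage points

7.5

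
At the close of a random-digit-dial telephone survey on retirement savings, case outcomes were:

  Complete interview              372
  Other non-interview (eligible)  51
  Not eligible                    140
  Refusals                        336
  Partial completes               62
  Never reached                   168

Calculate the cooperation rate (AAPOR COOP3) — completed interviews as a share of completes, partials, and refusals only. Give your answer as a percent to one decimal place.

48.3%

Numerator → 372
Denom → 372 + 62 + 336 = 770
COOP3 = 372 / 770 = 0.4831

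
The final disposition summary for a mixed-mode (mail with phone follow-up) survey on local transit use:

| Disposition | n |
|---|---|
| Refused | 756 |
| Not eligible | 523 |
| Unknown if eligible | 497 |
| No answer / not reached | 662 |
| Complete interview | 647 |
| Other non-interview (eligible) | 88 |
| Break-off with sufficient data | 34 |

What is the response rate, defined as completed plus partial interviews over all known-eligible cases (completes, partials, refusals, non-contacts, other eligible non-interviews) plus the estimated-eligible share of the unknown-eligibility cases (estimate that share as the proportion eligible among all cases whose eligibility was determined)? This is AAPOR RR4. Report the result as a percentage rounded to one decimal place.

Numerator = 647 + 34 = 681
Known eligible = 647 + 34 + 756 + 662 + 88 = 2187
e = 2187 / (2187 + 523) = 2187 / 2710 = 0.8070
Eligible share of unknowns = 0.8070 × 497 = 401.08
Denom = 2187 + 401.08 = 2588.08
RR4 = 681 / 2588.08 = 0.2631

26.3%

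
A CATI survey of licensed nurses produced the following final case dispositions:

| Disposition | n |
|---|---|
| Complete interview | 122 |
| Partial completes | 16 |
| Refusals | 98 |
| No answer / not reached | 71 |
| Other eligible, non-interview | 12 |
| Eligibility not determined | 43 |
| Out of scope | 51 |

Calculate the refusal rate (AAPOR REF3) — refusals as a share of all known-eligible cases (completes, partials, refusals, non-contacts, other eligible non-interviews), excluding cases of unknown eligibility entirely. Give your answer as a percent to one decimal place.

Numerator → 98
Denominator → 122 + 16 + 98 + 71 + 12 = 319
REF3 = 98 / 319 = 0.3072

30.7%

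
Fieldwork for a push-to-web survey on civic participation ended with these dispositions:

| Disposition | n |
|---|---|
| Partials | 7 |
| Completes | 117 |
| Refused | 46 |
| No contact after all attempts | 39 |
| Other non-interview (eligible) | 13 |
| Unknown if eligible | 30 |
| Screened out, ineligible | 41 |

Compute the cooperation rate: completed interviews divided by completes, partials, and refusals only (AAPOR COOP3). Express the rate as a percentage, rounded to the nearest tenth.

Numerator = 117
Denom = 117 + 7 + 46 = 170
COOP3 = 117 / 170 = 0.6882

68.8%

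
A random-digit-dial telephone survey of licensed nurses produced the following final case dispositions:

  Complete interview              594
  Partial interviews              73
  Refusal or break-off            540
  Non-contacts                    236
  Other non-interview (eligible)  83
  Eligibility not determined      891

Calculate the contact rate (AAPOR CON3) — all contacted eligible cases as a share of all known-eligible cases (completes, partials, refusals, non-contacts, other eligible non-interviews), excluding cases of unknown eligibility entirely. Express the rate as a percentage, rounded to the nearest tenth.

84.5%

Top → 594 + 73 + 540 + 83 = 1290
Base → 594 + 73 + 540 + 236 + 83 = 1526
CON3 = 1290 / 1526 = 0.8453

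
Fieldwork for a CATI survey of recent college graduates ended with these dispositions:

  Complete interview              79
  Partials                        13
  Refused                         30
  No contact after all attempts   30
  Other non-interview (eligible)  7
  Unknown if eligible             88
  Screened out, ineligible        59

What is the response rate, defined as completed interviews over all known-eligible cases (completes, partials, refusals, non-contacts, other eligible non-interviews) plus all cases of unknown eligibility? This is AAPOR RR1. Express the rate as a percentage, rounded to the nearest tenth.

32.0%

Numerator → 79
Denom → 79 + 13 + 30 + 30 + 7 + 88 = 247
RR1 = 79 / 247 = 0.3198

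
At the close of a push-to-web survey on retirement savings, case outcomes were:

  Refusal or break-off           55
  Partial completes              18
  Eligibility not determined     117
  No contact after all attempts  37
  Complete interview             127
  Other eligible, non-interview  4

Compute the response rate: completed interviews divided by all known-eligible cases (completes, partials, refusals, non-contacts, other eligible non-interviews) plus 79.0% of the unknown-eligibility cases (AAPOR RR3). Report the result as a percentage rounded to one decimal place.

Num → 127
Known eligible → 127 + 18 + 55 + 37 + 4 = 241
e × U → 0.7900 × 117 = 92.43
Denominator → 241 + 92.43 = 333.43
RR3 = 127 / 333.43 = 0.3809

38.1%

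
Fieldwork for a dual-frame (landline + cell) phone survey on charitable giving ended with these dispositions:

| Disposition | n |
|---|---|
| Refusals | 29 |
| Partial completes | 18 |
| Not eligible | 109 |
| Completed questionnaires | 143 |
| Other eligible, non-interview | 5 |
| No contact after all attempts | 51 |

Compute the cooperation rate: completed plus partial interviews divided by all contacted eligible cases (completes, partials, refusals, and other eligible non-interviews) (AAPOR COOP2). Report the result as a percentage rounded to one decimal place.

Top → 143 + 18 = 161
Denom → 143 + 18 + 29 + 5 = 195
COOP2 = 161 / 195 = 0.8256

82.6%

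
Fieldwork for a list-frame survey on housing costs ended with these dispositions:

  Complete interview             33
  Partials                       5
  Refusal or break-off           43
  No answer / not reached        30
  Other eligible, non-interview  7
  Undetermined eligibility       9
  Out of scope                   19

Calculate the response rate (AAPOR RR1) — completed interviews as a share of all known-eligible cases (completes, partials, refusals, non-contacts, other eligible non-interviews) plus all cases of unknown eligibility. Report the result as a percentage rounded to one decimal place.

Num: 33
Denom: 33 + 5 + 43 + 30 + 7 + 9 = 127
RR1 = 33 / 127 = 0.2598

26.0%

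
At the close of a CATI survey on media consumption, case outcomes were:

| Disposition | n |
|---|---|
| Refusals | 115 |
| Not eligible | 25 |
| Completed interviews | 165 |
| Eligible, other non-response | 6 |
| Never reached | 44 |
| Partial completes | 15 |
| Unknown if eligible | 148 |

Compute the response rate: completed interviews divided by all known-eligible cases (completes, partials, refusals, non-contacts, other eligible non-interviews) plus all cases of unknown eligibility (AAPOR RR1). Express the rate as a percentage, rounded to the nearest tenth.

33.5%

Num: 165
Denominator: 165 + 15 + 115 + 44 + 6 + 148 = 493
RR1 = 165 / 493 = 0.3347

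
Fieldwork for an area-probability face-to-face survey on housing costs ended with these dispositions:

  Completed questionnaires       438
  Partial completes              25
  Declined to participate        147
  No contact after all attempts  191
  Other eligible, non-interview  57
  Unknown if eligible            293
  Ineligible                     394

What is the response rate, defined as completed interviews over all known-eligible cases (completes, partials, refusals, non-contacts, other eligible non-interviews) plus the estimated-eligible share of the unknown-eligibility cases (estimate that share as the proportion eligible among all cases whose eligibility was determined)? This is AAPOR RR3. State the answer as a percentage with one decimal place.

Top → 438
Determined eligible → 438 + 25 + 147 + 191 + 57 = 858
e = 858 / (858 + 394) = 858 / 1252 = 0.6853
Estimated eligible among unknowns → 0.6853 × 293 = 200.79
Denom → 858 + 200.79 = 1058.79
RR3 = 438 / 1058.79 = 0.4137

41.4%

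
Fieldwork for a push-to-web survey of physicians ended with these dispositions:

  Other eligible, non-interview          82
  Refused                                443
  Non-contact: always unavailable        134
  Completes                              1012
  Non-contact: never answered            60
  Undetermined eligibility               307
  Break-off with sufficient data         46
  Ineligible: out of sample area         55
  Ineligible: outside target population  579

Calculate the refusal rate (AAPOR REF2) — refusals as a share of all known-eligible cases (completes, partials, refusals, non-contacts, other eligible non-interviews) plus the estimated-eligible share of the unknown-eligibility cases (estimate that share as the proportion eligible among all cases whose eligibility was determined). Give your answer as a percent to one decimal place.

22.1%

No contact after all attempts = 60 + 134 = 194
Not eligible = 579 + 55 = 634
Num = 443
Determined eligible = 1012 + 46 + 443 + 194 + 82 = 1777
e = 1777 / (1777 + 634) = 1777 / 2411 = 0.7370
Estimated eligible among unknowns = 0.7370 × 307 = 226.26
Base = 1777 + 226.26 = 2003.26
REF2 = 443 / 2003.26 = 0.2211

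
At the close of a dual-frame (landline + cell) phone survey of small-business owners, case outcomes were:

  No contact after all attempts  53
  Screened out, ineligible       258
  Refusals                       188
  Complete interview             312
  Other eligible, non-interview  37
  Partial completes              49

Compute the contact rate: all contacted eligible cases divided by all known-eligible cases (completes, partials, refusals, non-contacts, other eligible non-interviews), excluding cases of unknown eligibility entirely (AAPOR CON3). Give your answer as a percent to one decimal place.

Num → 312 + 49 + 188 + 37 = 586
Denom → 312 + 49 + 188 + 53 + 37 = 639
CON3 = 586 / 639 = 0.9171

91.7%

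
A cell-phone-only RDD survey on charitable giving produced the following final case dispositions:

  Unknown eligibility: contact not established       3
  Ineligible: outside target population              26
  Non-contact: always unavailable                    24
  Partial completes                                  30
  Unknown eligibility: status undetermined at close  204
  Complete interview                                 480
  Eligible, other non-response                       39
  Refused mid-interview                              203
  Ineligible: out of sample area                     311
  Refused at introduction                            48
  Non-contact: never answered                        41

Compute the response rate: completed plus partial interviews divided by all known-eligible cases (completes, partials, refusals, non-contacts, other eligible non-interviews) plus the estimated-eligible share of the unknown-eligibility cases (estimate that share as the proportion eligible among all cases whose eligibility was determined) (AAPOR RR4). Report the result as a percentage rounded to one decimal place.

50.3%

Refusals = 48 + 203 = 251
No contact after all attempts = 41 + 24 = 65
Undetermined eligibility = 3 + 204 = 207
Not eligible = 26 + 311 = 337
Num = 480 + 30 = 510
Known eligible = 480 + 30 + 251 + 65 + 39 = 865
e = 865 / (865 + 337) = 865 / 1202 = 0.7196
Estimated eligible among unknowns = 0.7196 × 207 = 148.96
Denom = 865 + 148.96 = 1013.96
RR4 = 510 / 1013.96 = 0.5030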